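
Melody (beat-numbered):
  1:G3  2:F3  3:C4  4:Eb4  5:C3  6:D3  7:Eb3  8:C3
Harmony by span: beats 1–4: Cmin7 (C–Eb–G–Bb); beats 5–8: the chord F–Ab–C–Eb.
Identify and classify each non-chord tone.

The harmony at that moment is C minor seventh chord (C, Eb, G, Bb); F3 is not a chord tone.
It is approached by step down from G3 and left by leap up to C4.
Step in, leap out — an escape tone.
The harmony at that moment is F minor seventh chord (F, Ab, C, Eb); D3 is not a chord tone.
It is approached by step up from C3 and left by step up to Eb3.
Step in, step out in the same direction — a passing tone.

F3 (beat 2) — escape tone; D3 (beat 6) — passing tone.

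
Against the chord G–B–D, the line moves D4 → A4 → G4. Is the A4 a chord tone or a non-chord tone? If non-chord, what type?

Non-chord tone — an appoggiatura.

The harmony at that moment is G major triad (G, B, D); A4 is not a chord tone.
It is approached by leap up from D4 and left by step down to G4.
Leap in, step out — an appoggiatura.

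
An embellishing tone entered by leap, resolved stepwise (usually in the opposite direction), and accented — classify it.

Appoggiatura.

Approach: by leap. Departure: by step. Metric position: strong.
Leap in, step out, in a metrically strong position — an appoggiatura. (It is the mirror image of the escape tone, which steps in and leaps out from a weak position.)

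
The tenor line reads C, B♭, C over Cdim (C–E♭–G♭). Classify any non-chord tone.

The harmony at that moment is C diminished triad (C, E♭, G♭); B♭ is not a chord tone.
It is approached by step down from C and left by step up to C.
Step away and step back to the same note — a neighbor tone (lower neighbor).

B♭ is a neighbor tone.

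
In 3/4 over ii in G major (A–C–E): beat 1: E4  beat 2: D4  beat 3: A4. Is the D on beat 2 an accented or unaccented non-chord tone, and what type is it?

The harmony at that moment is A minor triad (A, C, E); D4 is not a chord tone.
It is approached by step down from E4 and left by leap up to A4.
Step in, leap out — an escape tone.
It falls on a weak beat, so it is unaccented.

Unaccented escape tone.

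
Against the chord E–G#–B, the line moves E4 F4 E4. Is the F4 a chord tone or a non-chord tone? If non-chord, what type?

The harmony at that moment is E major triad (E, G#, B); F4 is not a chord tone.
It is approached by step up from E4 and left by step down to E4.
Step away and step back to the same note — a neighbor tone (upper neighbor).

Non-chord tone — a neighbor tone.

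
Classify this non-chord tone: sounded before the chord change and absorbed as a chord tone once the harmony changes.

Approach: ahead of the chord change (typically by step), so it is dissonant against the current harmony. Departure: none — the same pitch is restated or held and is a chord tone of the new harmony.
Dissonant first, consonant once the harmony catches up: the note simply arrives early — an anticipation. (The reverse timing, consonant first and dissonant after the change, would be a suspension or retardation.)

Anticipation.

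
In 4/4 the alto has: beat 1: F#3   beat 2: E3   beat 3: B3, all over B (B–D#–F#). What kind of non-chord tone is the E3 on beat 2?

The harmony at that moment is B major triad (B, D#, F#); E3 is not a chord tone.
It is approached by step down from F#3 and left by leap up to B3.
Step in, leap out, on a weak beat — an escape tone.

Escape tone.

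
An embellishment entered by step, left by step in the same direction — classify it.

Approach: by step. Departure: by step, continuing in the same direction.
Stepwise on both sides with no change of direction means the note fills in the space between two different chord tones — a passing tone. (Had it turned back to its starting note it would be a neighbor tone instead.)

Passing tone.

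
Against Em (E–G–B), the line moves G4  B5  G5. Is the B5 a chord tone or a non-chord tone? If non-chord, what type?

Chord tone (the fifth of E minor triad).

E minor triad contains E, G, B; B is the fifth, so it is a chord tone.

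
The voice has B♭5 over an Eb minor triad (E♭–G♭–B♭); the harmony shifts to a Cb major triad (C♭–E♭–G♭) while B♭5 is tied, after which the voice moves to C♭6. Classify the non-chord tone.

B♭5 is a retardation.

The harmony at that moment is C♭ major triad (C♭, E♭, G♭); B♭5 is not a chord tone.
It is held over (the same pitch as the preceding B♭5) and left by step up to C♭6.
Held over from the previous chord and resolving up by step — a retardation.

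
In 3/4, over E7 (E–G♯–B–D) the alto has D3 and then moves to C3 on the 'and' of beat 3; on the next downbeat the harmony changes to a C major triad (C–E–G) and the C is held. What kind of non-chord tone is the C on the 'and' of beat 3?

Anticipation.

The harmony at that moment is E dominant seventh chord (E, G♯, B, D); C3 is not a chord tone.
It is approached by step down from D3 and then sustained as the same pitch into the next harmony.
Arriving early and becoming a chord tone when the harmony changes — an anticipation.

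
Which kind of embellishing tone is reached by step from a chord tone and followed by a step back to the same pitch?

Neighbor tone.

Approach: by step. Departure: by step in the opposite direction, back to the starting pitch.
Stepwise on both sides but reversing to return to the same chord tone — a neighbor tone. (Had it continued onward in the same direction it would be a passing tone instead.)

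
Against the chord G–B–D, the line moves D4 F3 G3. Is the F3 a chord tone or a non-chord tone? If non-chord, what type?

Non-chord tone — an appoggiatura.

The harmony at that moment is G major triad (G, B, D); F3 is not a chord tone.
It is approached by leap down from D4 and left by step up to G3.
Leap in, step out — an appoggiatura.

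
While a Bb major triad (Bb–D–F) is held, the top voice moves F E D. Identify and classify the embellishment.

E is a passing tone.

The harmony at that moment is Bb major triad (Bb, D, F); E is not a chord tone.
It is approached by step down from F and left by step down to D.
Step in, step out in the same direction — a passing tone.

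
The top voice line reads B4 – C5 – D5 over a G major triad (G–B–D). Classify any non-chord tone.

The harmony at that moment is G major triad (G, B, D); C5 is not a chord tone.
It is approached by step up from B4 and left by step up to D5.
Step in, step out in the same direction — a passing tone.

C5 is a passing tone.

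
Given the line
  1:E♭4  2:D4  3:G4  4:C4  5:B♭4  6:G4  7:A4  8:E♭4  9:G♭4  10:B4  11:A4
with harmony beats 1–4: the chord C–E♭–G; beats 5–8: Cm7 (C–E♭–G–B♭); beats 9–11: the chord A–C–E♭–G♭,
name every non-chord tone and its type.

D4 (beat 2) — escape tone; A4 (beat 7) — escape tone; B4 (beat 10) — appoggiatura.

The harmony at that moment is C minor triad (C, E♭, G); D4 is not a chord tone.
It is approached by step down from E♭4 and left by leap up to G4.
Step in, leap out — an escape tone.
The harmony at that moment is C minor seventh chord (C, E♭, G, B♭); A4 is not a chord tone.
It is approached by step up from G4 and left by leap down to E♭4.
Step in, leap out — an escape tone.
The harmony at that moment is A diminished seventh chord (A, C, E♭, G♭); B4 is not a chord tone.
It is approached by leap up from G♭4 and left by step down to A4.
Leap in, step out — an appoggiatura.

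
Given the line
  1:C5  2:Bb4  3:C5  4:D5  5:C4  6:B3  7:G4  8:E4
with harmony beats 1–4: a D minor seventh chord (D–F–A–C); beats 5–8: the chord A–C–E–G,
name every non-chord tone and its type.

Bb4 (beat 2) — neighbor tone; B3 (beat 6) — escape tone.

The harmony at that moment is D minor seventh chord (D, F, A, C); Bb4 is not a chord tone.
It is approached by step down from C5 and left by step up to C5.
Step away and step back to the same note — a neighbor tone (lower neighbor).
The harmony at that moment is A minor seventh chord (A, C, E, G); B3 is not a chord tone.
It is approached by step down from C4 and left by leap up to G4.
Step in, leap out — an escape tone.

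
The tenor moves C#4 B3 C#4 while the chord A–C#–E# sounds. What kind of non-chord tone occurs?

The harmony at that moment is A augmented triad (A, C#, E#); B3 is not a chord tone.
It is approached by step down from C#4 and left by step up to C#4.
Step away and step back to the same note — a neighbor tone (lower neighbor).

B3 is a neighbor tone.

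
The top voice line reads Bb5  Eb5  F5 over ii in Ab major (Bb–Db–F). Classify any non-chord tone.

Eb5 is an appoggiatura.

The harmony at that moment is Bb minor triad (Bb, Db, F); Eb5 is not a chord tone.
It is approached by leap down from Bb5 and left by step up to F5.
Leap in, step out — an appoggiatura.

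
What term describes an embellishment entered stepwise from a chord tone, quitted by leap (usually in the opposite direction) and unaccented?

Escape tone.

Approach: by step. Departure: by leap. Metric position: weak.
Step in, leap out, from a weak position — an escape tone (échappée). (It is the mirror image of the appoggiatura, which leaps in and steps out on a strong beat.)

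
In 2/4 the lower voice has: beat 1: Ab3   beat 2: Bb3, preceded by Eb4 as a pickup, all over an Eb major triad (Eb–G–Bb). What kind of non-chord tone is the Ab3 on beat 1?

The harmony at that moment is Eb major triad (Eb, G, Bb); Ab3 is not a chord tone.
It is approached by leap down from Eb4 and left by step up to Bb3.
Leap in, step out, metrically accented — an appoggiatura.

Appoggiatura.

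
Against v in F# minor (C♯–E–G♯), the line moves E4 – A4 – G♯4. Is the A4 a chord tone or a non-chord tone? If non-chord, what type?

The harmony at that moment is C♯ minor triad (C♯, E, G♯); A4 is not a chord tone.
It is approached by leap up from E4 and left by step down to G♯4.
Leap in, step out — an appoggiatura.

Non-chord tone — an appoggiatura.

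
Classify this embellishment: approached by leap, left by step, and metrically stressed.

Appoggiatura.

Approach: by leap. Departure: by step. Metric position: strong.
Leap in, step out, in a metrically strong position — an appoggiatura. (It is the mirror image of the escape tone, which steps in and leaps out from a weak position.)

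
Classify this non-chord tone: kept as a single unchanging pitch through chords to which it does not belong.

Approach: none. Departure: none — a single pitch is sustained while the chords change around it, passing through harmonies that do not contain it.
No melodic motion at all; the dissonance is created entirely by the moving harmonies against the stationary note — a pedal tone (pedal point).

Pedal tone.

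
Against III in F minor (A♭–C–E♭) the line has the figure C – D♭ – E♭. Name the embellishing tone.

D♭ is a passing tone.

The harmony at that moment is A♭ major triad (A♭, C, E♭); D♭ is not a chord tone.
It is approached by step up from C and left by step up to E♭.
Step in, step out in the same direction — a passing tone.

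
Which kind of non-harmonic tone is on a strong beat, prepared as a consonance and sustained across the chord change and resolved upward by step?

Retardation.

Approach: by preparation — the pitch is first a chord tone, then held (tied or repeated) while the harmony changes under it. Departure: up by step. Metric position: strong.
A prepared dissonance that resolves upward by step — a retardation. (The same figure resolving downward would be a suspension.)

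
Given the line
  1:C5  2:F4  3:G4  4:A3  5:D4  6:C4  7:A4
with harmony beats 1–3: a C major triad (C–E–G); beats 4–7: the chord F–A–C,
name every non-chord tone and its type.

The harmony at that moment is C major triad (C, E, G); F4 is not a chord tone.
It is approached by leap down from C5 and left by step up to G4.
Leap in, step out — an appoggiatura.
The harmony at that moment is F major triad (F, A, C); D4 is not a chord tone.
It is approached by leap up from A3 and left by step down to C4.
Leap in, step out — an appoggiatura.

F4 (beat 2) — appoggiatura; D4 (beat 5) — appoggiatura.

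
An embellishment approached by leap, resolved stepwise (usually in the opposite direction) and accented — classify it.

Appoggiatura.

Approach: by leap. Departure: by step. Metric position: strong.
Leap in, step out, in a metrically strong position — an appoggiatura. (It is the mirror image of the escape tone, which steps in and leaps out from a weak position.)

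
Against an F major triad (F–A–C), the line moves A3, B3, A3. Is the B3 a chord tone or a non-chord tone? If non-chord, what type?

Non-chord tone — a neighbor tone.

The harmony at that moment is F major triad (F, A, C); B3 is not a chord tone.
It is approached by step up from A3 and left by step down to A3.
Step away and step back to the same note — a neighbor tone (upper neighbor).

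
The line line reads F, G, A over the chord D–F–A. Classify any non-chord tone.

The harmony at that moment is D minor triad (D, F, A); G is not a chord tone.
It is approached by step up from F and left by step up to A.
Step in, step out in the same direction — a passing tone.

G is a passing tone.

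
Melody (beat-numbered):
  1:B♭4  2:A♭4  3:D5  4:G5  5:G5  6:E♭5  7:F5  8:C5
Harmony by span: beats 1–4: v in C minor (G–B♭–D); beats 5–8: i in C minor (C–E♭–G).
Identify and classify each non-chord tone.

A♭4 (beat 2) — escape tone; F5 (beat 7) — escape tone.

The harmony at that moment is G minor triad (G, B♭, D); A♭4 is not a chord tone.
It is approached by step down from B♭4 and left by leap up to D5.
Step in, leap out — an escape tone.
The harmony at that moment is C minor triad (C, E♭, G); F5 is not a chord tone.
It is approached by step up from E♭5 and left by leap down to C5.
Step in, leap out — an escape tone.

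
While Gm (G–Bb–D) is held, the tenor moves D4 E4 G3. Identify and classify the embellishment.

E4 is an escape tone.

The harmony at that moment is G minor triad (G, Bb, D); E4 is not a chord tone.
It is approached by step up from D4 and left by leap down to G3.
Step in, leap out — an escape tone.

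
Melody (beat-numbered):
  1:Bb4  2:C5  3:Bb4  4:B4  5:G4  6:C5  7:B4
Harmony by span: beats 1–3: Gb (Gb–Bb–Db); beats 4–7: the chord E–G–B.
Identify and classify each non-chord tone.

C5 (beat 2) — neighbor tone; C5 (beat 6) — appoggiatura.

The harmony at that moment is Gb major triad (Gb, Bb, Db); C5 is not a chord tone.
It is approached by step up from Bb4 and left by step down to Bb4.
Step away and step back to the same note — a neighbor tone (upper neighbor).
The harmony at that moment is E minor triad (E, G, B); C5 is not a chord tone.
It is approached by leap up from G4 and left by step down to B4.
Leap in, step out — an appoggiatura.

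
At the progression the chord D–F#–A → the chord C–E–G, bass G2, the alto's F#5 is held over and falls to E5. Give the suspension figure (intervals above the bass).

7–6 suspension.

At the second chord the bass is G2. The suspended F#5 lies a seventh above the bass; after resolving down by step to E5, the interval above the bass becomes a sixth.
Suspension figures are named by those two intervals: 7–6.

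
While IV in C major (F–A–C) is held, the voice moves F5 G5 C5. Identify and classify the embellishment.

The harmony at that moment is F major triad (F, A, C); G5 is not a chord tone.
It is approached by step up from F5 and left by leap down to C5.
Step in, leap out — an escape tone.

G5 is an escape tone.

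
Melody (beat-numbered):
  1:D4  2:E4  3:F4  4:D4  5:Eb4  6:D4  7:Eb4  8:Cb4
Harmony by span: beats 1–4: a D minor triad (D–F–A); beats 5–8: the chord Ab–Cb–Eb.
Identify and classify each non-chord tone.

E4 (beat 2) — passing tone; D4 (beat 6) — neighbor tone.

The harmony at that moment is D minor triad (D, F, A); E4 is not a chord tone.
It is approached by step up from D4 and left by step up to F4.
Step in, step out in the same direction — a passing tone.
The harmony at that moment is Ab minor triad (Ab, Cb, Eb); D4 is not a chord tone.
It is approached by step down from Eb4 and left by step up to Eb4.
Step away and step back to the same note — a neighbor tone (lower neighbor).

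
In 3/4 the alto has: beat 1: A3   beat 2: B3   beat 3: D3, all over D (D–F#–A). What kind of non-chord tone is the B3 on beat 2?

Escape tone.

The harmony at that moment is D major triad (D, F#, A); B3 is not a chord tone.
It is approached by step up from A3 and left by leap down to D3.
Step in, leap out, on a weak beat — an escape tone.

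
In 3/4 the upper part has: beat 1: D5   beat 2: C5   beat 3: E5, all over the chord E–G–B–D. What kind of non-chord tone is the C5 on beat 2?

Escape tone.

The harmony at that moment is E minor seventh chord (E, G, B, D); C5 is not a chord tone.
It is approached by step down from D5 and left by leap up to E5.
Step in, leap out, on a weak beat — an escape tone.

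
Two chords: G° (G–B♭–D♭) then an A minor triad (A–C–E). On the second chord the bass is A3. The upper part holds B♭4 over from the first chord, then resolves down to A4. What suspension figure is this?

9–8 suspension.

At the second chord the bass is A3. The suspended B♭4 lies a ninth above the bass; after resolving down by step to A4, the interval above the bass becomes an octave.
Suspension figures are named by those two intervals: 9–8.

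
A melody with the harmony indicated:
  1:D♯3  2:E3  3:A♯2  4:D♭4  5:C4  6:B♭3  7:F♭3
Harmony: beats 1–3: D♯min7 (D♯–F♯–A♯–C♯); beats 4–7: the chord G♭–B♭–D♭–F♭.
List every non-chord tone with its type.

E3 (beat 2) — escape tone; C4 (beat 5) — passing tone.

The harmony at that moment is D♯ minor seventh chord (D♯, F♯, A♯, C♯); E3 is not a chord tone.
It is approached by step up from D♯3 and left by leap down to A♯2.
Step in, leap out — an escape tone.
The harmony at that moment is G♭ dominant seventh chord (G♭, B♭, D♭, F♭); C4 is not a chord tone.
It is approached by step down from D♭4 and left by step down to B♭3.
Step in, step out in the same direction — a passing tone.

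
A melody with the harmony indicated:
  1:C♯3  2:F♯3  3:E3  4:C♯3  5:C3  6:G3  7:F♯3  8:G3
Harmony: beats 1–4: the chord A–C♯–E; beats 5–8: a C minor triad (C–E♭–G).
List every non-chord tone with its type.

The harmony at that moment is A major triad (A, C♯, E); F♯3 is not a chord tone.
It is approached by leap up from C♯3 and left by step down to E3.
Leap in, step out — an appoggiatura.
The harmony at that moment is C minor triad (C, E♭, G); F♯3 is not a chord tone.
It is approached by step down from G3 and left by step up to G3.
Step away and step back to the same note — a neighbor tone (lower neighbor).

F♯3 (beat 2) — appoggiatura; F♯3 (beat 7) — neighbor tone.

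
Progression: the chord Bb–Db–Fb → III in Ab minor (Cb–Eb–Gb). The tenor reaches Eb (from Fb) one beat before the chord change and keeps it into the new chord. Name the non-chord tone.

The harmony at that moment is Bb diminished triad (Bb, Db, Fb); Eb is not a chord tone.
It is approached by step down from Fb and then sustained as the same pitch into the next harmony.
Arriving early and becoming a chord tone when the harmony changes — an anticipation.

Eb is an anticipation.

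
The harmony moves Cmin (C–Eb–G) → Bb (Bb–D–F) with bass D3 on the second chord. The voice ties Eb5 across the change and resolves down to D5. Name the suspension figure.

At the second chord the bass is D3. The suspended Eb5 lies a ninth above the bass; after resolving down by step to D5, the interval above the bass becomes an octave.
Suspension figures are named by those two intervals: 9–8.

9–8 suspension.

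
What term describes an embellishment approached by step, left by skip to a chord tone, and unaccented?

Approach: by step. Departure: by leap. Metric position: weak.
Step in, leap out, from a weak position — an escape tone (échappée). (It is the mirror image of the appoggiatura, which leaps in and steps out on a strong beat.)

Escape tone.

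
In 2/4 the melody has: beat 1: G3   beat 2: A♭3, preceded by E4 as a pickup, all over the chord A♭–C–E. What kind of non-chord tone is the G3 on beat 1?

The harmony at that moment is A♭ augmented triad (A♭, C, E); G3 is not a chord tone.
It is approached by leap down from E4 and left by step up to A♭3.
Leap in, step out, metrically accented — an appoggiatura.

Appoggiatura.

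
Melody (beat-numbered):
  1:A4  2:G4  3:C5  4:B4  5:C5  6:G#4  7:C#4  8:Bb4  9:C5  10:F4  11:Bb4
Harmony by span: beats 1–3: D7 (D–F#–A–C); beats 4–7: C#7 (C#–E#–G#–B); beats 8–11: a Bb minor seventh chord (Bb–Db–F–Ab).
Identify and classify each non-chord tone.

The harmony at that moment is D dominant seventh chord (D, F#, A, C); G4 is not a chord tone.
It is approached by step down from A4 and left by leap up to C5.
Step in, leap out — an escape tone.
The harmony at that moment is C# dominant seventh chord (C#, E#, G#, B); C5 is not a chord tone.
It is approached by step up from B4 and left by leap down to G#4.
Step in, leap out — an escape tone.
The harmony at that moment is Bb minor seventh chord (Bb, Db, F, Ab); C5 is not a chord tone.
It is approached by step up from Bb4 and left by leap down to F4.
Step in, leap out — an escape tone.

G4 (beat 2) — escape tone; C5 (beat 5) — escape tone; C5 (beat 9) — escape tone.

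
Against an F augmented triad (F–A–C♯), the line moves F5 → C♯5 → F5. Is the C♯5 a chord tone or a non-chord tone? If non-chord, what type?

Chord tone (the fifth of F augmented triad).

F augmented triad contains F, A, C♯; C♯ is the fifth, so it is a chord tone.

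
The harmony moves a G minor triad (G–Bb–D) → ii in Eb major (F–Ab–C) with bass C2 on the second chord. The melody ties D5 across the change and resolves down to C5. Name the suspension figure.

9–8 suspension.

At the second chord the bass is C2. The suspended D5 lies a ninth above the bass; after resolving down by step to C5, the interval above the bass becomes an octave.
Suspension figures are named by those two intervals: 9–8.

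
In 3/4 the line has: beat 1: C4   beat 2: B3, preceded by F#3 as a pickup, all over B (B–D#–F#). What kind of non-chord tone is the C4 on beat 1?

The harmony at that moment is B major triad (B, D#, F#); C4 is not a chord tone.
It is approached by leap up from F#3 and left by step down to B3.
Leap in, step out, metrically accented — an appoggiatura.

Appoggiatura.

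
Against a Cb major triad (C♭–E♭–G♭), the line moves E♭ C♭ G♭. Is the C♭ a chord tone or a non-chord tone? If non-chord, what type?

Chord tone (the root of Cb major triad).

Cb major triad contains C♭, E♭, G♭; C♭ is the root, so it is a chord tone.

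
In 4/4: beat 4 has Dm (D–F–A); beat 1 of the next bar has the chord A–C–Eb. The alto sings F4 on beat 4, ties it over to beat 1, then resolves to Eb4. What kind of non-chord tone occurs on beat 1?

The harmony at that moment is A diminished triad (A, C, Eb); F4 is not a chord tone.
It is held over (the same pitch as the preceding F4) and left by step down to Eb4.
Held over from the previous chord and resolving down by step — a suspension.

Suspension.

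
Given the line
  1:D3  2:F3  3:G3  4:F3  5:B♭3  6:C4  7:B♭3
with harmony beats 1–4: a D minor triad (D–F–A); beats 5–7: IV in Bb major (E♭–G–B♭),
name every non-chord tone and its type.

The harmony at that moment is D minor triad (D, F, A); G3 is not a chord tone.
It is approached by step up from F3 and left by step down to F3.
Step away and step back to the same note — a neighbor tone (upper neighbor).
The harmony at that moment is E♭ major triad (E♭, G, B♭); C4 is not a chord tone.
It is approached by step up from B♭3 and left by step down to B♭3.
Step away and step back to the same note — a neighbor tone (upper neighbor).

G3 (beat 3) — neighbor tone; C4 (beat 6) — neighbor tone.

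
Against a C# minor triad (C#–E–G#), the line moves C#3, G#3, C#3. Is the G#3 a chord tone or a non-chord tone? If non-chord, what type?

Chord tone (the fifth of C# minor triad).

C# minor triad contains C#, E, G#; G# is the fifth, so it is a chord tone.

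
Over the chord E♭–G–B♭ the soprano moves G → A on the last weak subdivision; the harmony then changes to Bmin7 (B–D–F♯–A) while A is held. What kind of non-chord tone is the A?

A is an anticipation.

The harmony at that moment is E♭ major triad (E♭, G, B♭); A is not a chord tone.
It is approached by step up from G and then sustained as the same pitch into the next harmony.
Arriving early and becoming a chord tone when the harmony changes — an anticipation.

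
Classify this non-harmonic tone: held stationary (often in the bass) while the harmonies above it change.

Pedal tone.

Approach: none. Departure: none — a single pitch is sustained while the chords change around it, passing through harmonies that do not contain it.
No melodic motion at all; the dissonance is created entirely by the moving harmonies against the stationary note — a pedal tone (pedal point).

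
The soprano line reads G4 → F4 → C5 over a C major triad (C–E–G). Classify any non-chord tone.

F4 is an escape tone.

The harmony at that moment is C major triad (C, E, G); F4 is not a chord tone.
It is approached by step down from G4 and left by leap up to C5.
Step in, leap out — an escape tone.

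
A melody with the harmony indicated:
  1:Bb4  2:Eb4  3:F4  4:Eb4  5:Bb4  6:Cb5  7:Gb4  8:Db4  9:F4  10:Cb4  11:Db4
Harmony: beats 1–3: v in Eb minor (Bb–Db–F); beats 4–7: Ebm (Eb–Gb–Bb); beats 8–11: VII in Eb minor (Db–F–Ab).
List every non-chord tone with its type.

The harmony at that moment is Bb minor triad (Bb, Db, F); Eb4 is not a chord tone.
It is approached by leap down from Bb4 and left by step up to F4.
Leap in, step out — an appoggiatura.
The harmony at that moment is Eb minor triad (Eb, Gb, Bb); Cb5 is not a chord tone.
It is approached by step up from Bb4 and left by leap down to Gb4.
Step in, leap out — an escape tone.
The harmony at that moment is Db major triad (Db, F, Ab); Cb4 is not a chord tone.
It is approached by leap down from F4 and left by step up to Db4.
Leap in, step out — an appoggiatura.

Eb4 (beat 2) — appoggiatura; Cb5 (beat 6) — escape tone; Cb4 (beat 10) — appoggiatura.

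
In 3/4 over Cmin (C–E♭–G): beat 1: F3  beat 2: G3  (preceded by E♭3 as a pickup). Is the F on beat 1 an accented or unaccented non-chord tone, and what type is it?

The harmony at that moment is C minor triad (C, E♭, G); F3 is not a chord tone.
It is approached by step up from E♭3 and left by step up to G3.
Step in, step out in the same direction — a passing tone.
It falls on the downbeat, so it is accented.

Accented passing tone.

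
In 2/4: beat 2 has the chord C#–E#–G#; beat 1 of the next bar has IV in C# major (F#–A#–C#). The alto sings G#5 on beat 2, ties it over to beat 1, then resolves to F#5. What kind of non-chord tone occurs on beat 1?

The harmony at that moment is F# major triad (F#, A#, C#); G#5 is not a chord tone.
It is held over (the same pitch as the preceding G#5) and left by step down to F#5.
Held over from the previous chord and resolving down by step — a suspension.

Suspension.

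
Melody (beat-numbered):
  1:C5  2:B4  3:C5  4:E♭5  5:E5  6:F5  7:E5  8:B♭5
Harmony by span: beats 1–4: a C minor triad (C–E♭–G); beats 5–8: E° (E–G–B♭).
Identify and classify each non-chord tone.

B4 (beat 2) — neighbor tone; F5 (beat 6) — neighbor tone.

The harmony at that moment is C minor triad (C, E♭, G); B4 is not a chord tone.
It is approached by step down from C5 and left by step up to C5.
Step away and step back to the same note — a neighbor tone (lower neighbor).
The harmony at that moment is E diminished triad (E, G, B♭); F5 is not a chord tone.
It is approached by step up from E5 and left by step down to E5.
Step away and step back to the same note — a neighbor tone (upper neighbor).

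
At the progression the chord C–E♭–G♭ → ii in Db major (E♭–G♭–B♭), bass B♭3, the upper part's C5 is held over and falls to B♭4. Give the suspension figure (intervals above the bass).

9–8 suspension.

At the second chord the bass is B♭3. The suspended C5 lies a ninth above the bass; after resolving down by step to B♭4, the interval above the bass becomes an octave.
Suspension figures are named by those two intervals: 9–8.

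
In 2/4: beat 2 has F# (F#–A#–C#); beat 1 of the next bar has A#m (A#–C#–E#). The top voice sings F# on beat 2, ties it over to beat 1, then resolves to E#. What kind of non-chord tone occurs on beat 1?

Suspension.

The harmony at that moment is A# minor triad (A#, C#, E#); F# is not a chord tone.
It is held over (the same pitch as the preceding F#) and left by step down to E#.
Held over from the previous chord and resolving down by step — a suspension.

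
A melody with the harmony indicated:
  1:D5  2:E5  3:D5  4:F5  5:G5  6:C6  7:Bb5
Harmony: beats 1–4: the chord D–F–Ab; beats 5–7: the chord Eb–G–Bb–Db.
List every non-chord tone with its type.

The harmony at that moment is D diminished triad (D, F, Ab); E5 is not a chord tone.
It is approached by step up from D5 and left by step down to D5.
Step away and step back to the same note — a neighbor tone (upper neighbor).
The harmony at that moment is Eb dominant seventh chord (Eb, G, Bb, Db); C6 is not a chord tone.
It is approached by leap up from G5 and left by step down to Bb5.
Leap in, step out — an appoggiatura.

E5 (beat 2) — neighbor tone; C6 (beat 6) — appoggiatura.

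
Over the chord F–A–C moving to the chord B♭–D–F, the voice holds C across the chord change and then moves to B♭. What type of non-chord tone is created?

The harmony at that moment is B♭ major triad (B♭, D, F); C is not a chord tone.
It is held over (the same pitch as the preceding C) and left by step down to B♭.
Held over from the previous chord and resolving down by step — a suspension.

C is a suspension.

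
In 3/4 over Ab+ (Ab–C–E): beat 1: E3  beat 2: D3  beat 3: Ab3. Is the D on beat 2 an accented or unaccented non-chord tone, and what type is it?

Unaccented escape tone.

The harmony at that moment is Ab augmented triad (Ab, C, E); D3 is not a chord tone.
It is approached by step down from E3 and left by leap up to Ab3.
Step in, leap out — an escape tone.
It falls on a weak beat, so it is unaccented.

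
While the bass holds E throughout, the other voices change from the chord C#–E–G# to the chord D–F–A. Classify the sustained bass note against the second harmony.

The harmony at that moment is D minor triad (D, F, A); E is not a chord tone.
It is held over (the same pitch as the preceding E) and then sustained as the same pitch into the next harmony.
Sustained through a change of harmony — a pedal tone.

Pedal tone (pedal point).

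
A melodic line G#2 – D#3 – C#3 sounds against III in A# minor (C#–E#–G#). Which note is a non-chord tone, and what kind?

D#3 is an appoggiatura.

The harmony at that moment is C# major triad (C#, E#, G#); D#3 is not a chord tone.
It is approached by leap up from G#2 and left by step down to C#3.
Leap in, step out — an appoggiatura.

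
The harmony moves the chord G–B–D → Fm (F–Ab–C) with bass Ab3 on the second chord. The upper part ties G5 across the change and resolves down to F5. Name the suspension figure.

At the second chord the bass is Ab3. The suspended G5 lies a seventh above the bass; after resolving down by step to F5, the interval above the bass becomes a sixth.
Suspension figures are named by those two intervals: 7–6.

7–6 suspension.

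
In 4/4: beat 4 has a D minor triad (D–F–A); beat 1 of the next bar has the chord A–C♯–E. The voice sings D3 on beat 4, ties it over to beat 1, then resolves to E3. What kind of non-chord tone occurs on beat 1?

The harmony at that moment is A major triad (A, C♯, E); D3 is not a chord tone.
It is held over (the same pitch as the preceding D3) and left by step up to E3.
Held over from the previous chord and resolving up by step — a retardation.

Retardation.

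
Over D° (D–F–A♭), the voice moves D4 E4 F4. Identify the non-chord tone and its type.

E4 is a passing tone.

The harmony at that moment is D diminished triad (D, F, A♭); E4 is not a chord tone.
It is approached by step up from D4 and left by step up to F4.
Step in, step out in the same direction — a passing tone.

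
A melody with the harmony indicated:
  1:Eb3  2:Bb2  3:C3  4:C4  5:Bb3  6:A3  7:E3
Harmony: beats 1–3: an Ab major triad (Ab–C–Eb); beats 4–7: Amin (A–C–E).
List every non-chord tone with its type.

The harmony at that moment is Ab major triad (Ab, C, Eb); Bb2 is not a chord tone.
It is approached by leap down from Eb3 and left by step up to C3.
Leap in, step out — an appoggiatura.
The harmony at that moment is A minor triad (A, C, E); Bb3 is not a chord tone.
It is approached by step down from C4 and left by step down to A3.
Step in, step out in the same direction — a passing tone.

Bb2 (beat 2) — appoggiatura; Bb3 (beat 5) — passing tone.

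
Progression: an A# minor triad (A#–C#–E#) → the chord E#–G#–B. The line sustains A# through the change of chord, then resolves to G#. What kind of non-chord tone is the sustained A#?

The harmony at that moment is E# diminished triad (E#, G#, B); A# is not a chord tone.
It is held over (the same pitch as the preceding A#) and left by step down to G#.
Held over from the previous chord and resolving down by step — a suspension.

A# is a suspension.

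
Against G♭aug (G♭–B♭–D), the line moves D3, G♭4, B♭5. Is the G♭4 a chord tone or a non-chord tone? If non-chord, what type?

Chord tone (the root of Gb augmented triad).

Gb augmented triad contains G♭, B♭, D; G♭ is the root, so it is a chord tone.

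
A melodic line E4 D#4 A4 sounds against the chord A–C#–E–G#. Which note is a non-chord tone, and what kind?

The harmony at that moment is A major seventh chord (A, C#, E, G#); D#4 is not a chord tone.
It is approached by step down from E4 and left by leap up to A4.
Step in, leap out — an escape tone.

D#4 is an escape tone.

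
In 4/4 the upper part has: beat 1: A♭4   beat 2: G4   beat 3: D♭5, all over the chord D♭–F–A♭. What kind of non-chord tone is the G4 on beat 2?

Escape tone.

The harmony at that moment is D♭ major triad (D♭, F, A♭); G4 is not a chord tone.
It is approached by step down from A♭4 and left by leap up to D♭5.
Step in, leap out, on a weak beat — an escape tone.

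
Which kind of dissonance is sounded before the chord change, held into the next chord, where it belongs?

Approach: ahead of the chord change (typically by step), so it is dissonant against the current harmony. Departure: none — the same pitch is restated or held and is a chord tone of the new harmony.
Dissonant first, consonant once the harmony catches up: the note simply arrives early — an anticipation. (The reverse timing, consonant first and dissonant after the change, would be a suspension or retardation.)

Anticipation.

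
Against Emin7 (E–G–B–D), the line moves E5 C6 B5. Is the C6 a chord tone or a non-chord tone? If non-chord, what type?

The harmony at that moment is E minor seventh chord (E, G, B, D); C6 is not a chord tone.
It is approached by leap up from E5 and left by step down to B5.
Leap in, step out — an appoggiatura.

Non-chord tone — an appoggiatura.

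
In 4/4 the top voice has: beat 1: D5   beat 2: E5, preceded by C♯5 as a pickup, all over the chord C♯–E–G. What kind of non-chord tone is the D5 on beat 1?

Passing tone.

The harmony at that moment is C♯ diminished triad (C♯, E, G); D5 is not a chord tone.
It is approached by step up from C♯5 and left by step up to E5.
Step in, step out in the same direction — a passing tone.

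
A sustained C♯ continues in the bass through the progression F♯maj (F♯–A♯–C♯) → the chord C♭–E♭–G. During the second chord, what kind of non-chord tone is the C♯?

Pedal tone (pedal point).

The harmony at that moment is C♭ augmented triad (C♭, E♭, G); C♯ is not a chord tone.
It is held over (the same pitch as the preceding C♯) and then sustained as the same pitch into the next harmony.
Sustained through a change of harmony — a pedal tone.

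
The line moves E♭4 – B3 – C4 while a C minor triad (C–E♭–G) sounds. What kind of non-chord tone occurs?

The harmony at that moment is C minor triad (C, E♭, G); B3 is not a chord tone.
It is approached by leap down from E♭4 and left by step up to C4.
Leap in, step out — an appoggiatura.

B3 is an appoggiatura.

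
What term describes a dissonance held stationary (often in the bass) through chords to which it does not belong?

Approach: none. Departure: none — a single pitch is sustained while the chords change around it, passing through harmonies that do not contain it.
No melodic motion at all; the dissonance is created entirely by the moving harmonies against the stationary note — a pedal tone (pedal point).

Pedal tone.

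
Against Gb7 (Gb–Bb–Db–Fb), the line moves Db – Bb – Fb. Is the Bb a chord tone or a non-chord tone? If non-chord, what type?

Chord tone (the third of Gb dominant seventh chord).

Gb dominant seventh chord contains Gb, Bb, Db, Fb; Bb is the third, so it is a chord tone.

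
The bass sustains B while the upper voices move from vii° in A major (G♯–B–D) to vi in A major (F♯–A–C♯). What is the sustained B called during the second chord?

The harmony at that moment is F♯ minor triad (F♯, A, C♯); B is not a chord tone.
It is held over (the same pitch as the preceding B) and then sustained as the same pitch into the next harmony.
Sustained through a change of harmony — a pedal tone.

Pedal tone (pedal point).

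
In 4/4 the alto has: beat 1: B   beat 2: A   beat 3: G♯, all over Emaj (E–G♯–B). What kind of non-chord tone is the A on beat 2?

The harmony at that moment is E major triad (E, G♯, B); A is not a chord tone.
It is approached by step down from B and left by step down to G♯.
Step in, step out in the same direction — a passing tone.

Passing tone.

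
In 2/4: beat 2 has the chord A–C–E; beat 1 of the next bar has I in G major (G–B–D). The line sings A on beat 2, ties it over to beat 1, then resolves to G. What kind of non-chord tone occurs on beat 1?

Suspension.

The harmony at that moment is G major triad (G, B, D); A is not a chord tone.
It is held over (the same pitch as the preceding A) and left by step down to G.
Held over from the previous chord and resolving down by step — a suspension.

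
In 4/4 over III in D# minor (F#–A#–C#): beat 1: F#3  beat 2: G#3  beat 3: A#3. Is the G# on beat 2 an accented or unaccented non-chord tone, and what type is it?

The harmony at that moment is F# major triad (F#, A#, C#); G#3 is not a chord tone.
It is approached by step up from F#3 and left by step up to A#3.
Step in, step out in the same direction — a passing tone.
It falls on a weak beat, so it is unaccented.

Unaccented passing tone.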